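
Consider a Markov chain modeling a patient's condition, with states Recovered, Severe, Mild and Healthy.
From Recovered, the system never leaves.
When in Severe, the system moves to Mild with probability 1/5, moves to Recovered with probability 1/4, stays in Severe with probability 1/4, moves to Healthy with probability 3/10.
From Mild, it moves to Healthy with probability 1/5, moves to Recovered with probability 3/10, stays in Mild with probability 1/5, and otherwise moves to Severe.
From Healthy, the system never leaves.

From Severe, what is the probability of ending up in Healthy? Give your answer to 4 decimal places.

Let h(s) be the probability of absorption at Healthy starting from transient state s. Then h(Healthy) = 1 and h(Recovered) = 0. By first-step analysis:
h(Severe) = 0.25·0 + 0.25·h(Severe) + 0.2·h(Mild) + 0.3·1
h(Mild) = 0.3·0 + 0.3·h(Severe) + 0.2·h(Mild) + 0.2·1
Solving: h(Severe) = 0.5185, h(Mild) = 0.4444.
Starting from Severe, the probability is 0.5185.

0.5185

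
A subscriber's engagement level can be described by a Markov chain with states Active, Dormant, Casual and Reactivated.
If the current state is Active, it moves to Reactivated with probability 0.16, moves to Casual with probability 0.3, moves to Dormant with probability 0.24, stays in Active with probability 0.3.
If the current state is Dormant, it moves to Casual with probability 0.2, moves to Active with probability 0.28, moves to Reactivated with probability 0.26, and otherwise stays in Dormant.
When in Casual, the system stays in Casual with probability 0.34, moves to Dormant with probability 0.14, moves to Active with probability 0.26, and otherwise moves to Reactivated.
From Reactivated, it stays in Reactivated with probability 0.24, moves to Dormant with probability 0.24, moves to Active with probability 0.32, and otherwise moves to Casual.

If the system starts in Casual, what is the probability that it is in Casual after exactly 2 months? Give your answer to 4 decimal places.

0.2736

Propagate the distribution vector 2 months from Casual.
After 0 months: (0.0000, 0.0000, 1.0000, 0.0000)
After 1 month: (0.2600, 0.1400, 0.3400, 0.2600)
After 2 months: (0.2888, 0.2088, 0.2736, 0.2288)
P(in Casual after 2 months) = 0.2736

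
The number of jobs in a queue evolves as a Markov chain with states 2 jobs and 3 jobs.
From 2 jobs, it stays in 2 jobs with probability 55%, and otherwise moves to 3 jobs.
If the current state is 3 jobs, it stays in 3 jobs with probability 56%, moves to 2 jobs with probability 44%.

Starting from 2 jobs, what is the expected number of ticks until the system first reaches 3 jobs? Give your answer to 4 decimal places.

2.2222

Let t(s) be the expected number of ticks to first reach 3 jobs from state s, with t(3 jobs) = 0. Conditioning on the first tick:
t(2 jobs) = 1 + 0.55·t(2 jobs)
Solving: t(2 jobs) = 2.2222.
Expected ticks from 2 jobs to 3 jobs: 2.2222.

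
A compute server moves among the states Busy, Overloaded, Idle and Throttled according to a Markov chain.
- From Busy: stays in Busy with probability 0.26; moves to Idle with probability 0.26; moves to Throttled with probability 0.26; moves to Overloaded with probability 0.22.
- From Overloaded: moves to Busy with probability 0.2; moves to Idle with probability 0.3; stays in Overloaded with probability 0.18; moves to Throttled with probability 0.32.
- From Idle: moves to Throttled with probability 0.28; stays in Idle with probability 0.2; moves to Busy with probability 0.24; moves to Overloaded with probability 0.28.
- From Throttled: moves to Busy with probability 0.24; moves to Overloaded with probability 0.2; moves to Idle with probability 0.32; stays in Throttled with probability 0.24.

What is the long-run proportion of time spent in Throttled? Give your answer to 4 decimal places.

Let the stationary distribution be π with π = πP and π_1 + π_2 + π_3 + π_4 = 1.
π_1 = 0.26·π_1 + 0.2·π_2 + 0.24·π_3 + 0.24·π_4
π_2 = 0.22·π_1 + 0.18·π_2 + 0.28·π_3 + 0.2·π_4
π_3 = 0.26·π_1 + 0.3·π_2 + 0.2·π_3 + 0.32·π_4
Solving with the normalization constraint gives π = (0.2358, 0.2218, 0.2691, 0.2732).
So the stationary probability of Throttled is 0.2732.

0.2732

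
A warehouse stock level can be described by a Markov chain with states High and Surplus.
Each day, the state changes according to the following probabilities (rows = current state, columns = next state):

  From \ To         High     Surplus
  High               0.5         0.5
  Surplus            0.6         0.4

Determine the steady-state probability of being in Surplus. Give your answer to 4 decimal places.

0.4545

Let the stationary distribution be π with π = πP and π_1 + π_2 = 1.
π_1 = 0.5·π_1 + 0.6·π_2
Solving with the normalization constraint gives π = (0.5455, 0.4545).
So the stationary probability of Surplus is 0.4545.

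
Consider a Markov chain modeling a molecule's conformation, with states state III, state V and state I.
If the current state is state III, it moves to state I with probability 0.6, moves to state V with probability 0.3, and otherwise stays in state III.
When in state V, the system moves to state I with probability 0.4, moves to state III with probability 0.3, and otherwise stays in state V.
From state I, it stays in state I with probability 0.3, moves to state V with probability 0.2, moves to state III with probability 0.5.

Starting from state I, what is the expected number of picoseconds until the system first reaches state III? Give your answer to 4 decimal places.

2.1951

Let t(s) be the expected number of picoseconds to first reach state III from state s, with t(state III) = 0. Conditioning on the first picosecond:
t(state V) = 1 + 0.3·t(state V) + 0.4·t(state I)
t(state I) = 1 + 0.2·t(state V) + 0.3·t(state I)
Solving: t(state V) = 2.6829, t(state I) = 2.1951.
Expected picoseconds from state I to state III: 2.1951.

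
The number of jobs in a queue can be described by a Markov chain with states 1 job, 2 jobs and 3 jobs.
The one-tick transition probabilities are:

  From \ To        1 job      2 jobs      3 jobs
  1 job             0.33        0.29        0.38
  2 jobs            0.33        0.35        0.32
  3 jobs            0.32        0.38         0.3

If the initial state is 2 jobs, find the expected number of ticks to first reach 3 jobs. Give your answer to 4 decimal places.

Let t(s) be the expected number of ticks to first reach 3 jobs from state s, with t(3 jobs) = 0. Conditioning on the first tick:
t(1 job) = 1 + 0.33·t(1 job) + 0.29·t(2 jobs)
t(2 jobs) = 1 + 0.33·t(1 job) + 0.35·t(2 jobs)
Solving: t(1 job) = 2.7663, t(2 jobs) = 2.9429.
Expected ticks from 2 jobs to 3 jobs: 2.9429.

2.9429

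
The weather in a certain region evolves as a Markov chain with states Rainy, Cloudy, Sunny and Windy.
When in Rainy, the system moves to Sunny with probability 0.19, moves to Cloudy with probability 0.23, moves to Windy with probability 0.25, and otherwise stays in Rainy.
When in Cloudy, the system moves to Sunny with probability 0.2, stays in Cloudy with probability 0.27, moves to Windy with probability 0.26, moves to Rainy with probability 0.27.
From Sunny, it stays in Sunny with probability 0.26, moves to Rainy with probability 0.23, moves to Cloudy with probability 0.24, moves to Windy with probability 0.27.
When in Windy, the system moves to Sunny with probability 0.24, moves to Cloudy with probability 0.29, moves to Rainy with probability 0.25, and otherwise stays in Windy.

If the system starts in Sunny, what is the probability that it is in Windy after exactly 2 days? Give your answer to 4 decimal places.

0.2495

Propagate the distribution vector 2 days from Sunny.
After 0 days: (0.0000, 0.0000, 1.0000, 0.0000)
After 1 day: (0.2300, 0.2400, 0.2600, 0.2700)
After 2 days: (0.2680, 0.2584, 0.2241, 0.2495)
P(in Windy after 2 days) = 0.2495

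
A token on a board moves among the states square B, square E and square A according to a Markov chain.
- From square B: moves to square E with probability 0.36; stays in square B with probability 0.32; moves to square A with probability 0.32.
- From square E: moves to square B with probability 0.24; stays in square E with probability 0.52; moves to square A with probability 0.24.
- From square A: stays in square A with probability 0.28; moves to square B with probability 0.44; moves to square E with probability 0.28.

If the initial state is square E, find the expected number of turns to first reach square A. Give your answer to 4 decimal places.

3.8333

Let t(s) be the expected number of turns to first reach square A from state s, with t(square A) = 0. Conditioning on the first turn:
t(square B) = 1 + 0.32·t(square B) + 0.36·t(square E)
t(square E) = 1 + 0.24·t(square B) + 0.52·t(square E)
Solving: t(square B) = 3.5000, t(square E) = 3.8333.
Expected turns from square E to square A: 3.8333.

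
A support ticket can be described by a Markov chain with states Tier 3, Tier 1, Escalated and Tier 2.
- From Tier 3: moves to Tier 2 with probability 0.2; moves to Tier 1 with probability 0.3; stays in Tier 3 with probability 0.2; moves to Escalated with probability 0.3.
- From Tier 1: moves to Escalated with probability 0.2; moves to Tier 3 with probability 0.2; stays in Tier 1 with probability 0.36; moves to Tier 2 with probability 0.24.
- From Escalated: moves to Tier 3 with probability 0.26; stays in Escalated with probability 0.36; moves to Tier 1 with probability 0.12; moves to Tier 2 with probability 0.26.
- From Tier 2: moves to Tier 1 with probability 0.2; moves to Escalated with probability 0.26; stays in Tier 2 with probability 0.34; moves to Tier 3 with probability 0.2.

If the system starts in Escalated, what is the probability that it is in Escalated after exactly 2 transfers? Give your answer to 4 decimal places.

0.2992

Propagate the distribution vector 2 transfers from Escalated.
After 0 transfers: (0.0000, 0.0000, 1.0000, 0.0000)
After 1 transfer: (0.2600, 0.1200, 0.3600, 0.2600)
After 2 transfers: (0.2216, 0.2164, 0.2992, 0.2628)
P(in Escalated after 2 transfers) = 0.2992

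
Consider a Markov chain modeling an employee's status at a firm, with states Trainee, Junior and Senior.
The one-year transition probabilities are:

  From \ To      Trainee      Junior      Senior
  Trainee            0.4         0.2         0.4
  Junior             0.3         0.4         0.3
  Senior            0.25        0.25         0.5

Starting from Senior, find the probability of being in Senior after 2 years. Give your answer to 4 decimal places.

Sum over the intermediate state after 1 year:
P = P(Senior→Trainee)·P(Trainee→Senior) + P(Senior→Junior)·P(Junior→Senior) + P(Senior→Senior)·P(Senior→Senior)
  = 0.25×0.4 + 0.25×0.3 + 0.5×0.5
  = 0.1000 + 0.0750 + 0.2500 = 0.4250

0.4250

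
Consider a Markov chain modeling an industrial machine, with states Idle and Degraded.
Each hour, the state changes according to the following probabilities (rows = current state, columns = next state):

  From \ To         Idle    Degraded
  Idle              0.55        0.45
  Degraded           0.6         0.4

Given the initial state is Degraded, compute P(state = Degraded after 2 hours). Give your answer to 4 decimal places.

Sum over the intermediate state after 1 hour:
P = P(Degraded→Idle)·P(Idle→Degraded) + P(Degraded→Degraded)·P(Degraded→Degraded)
  = 0.6×0.45 + 0.4×0.4
  = 0.2700 + 0.1600 = 0.4300

0.4300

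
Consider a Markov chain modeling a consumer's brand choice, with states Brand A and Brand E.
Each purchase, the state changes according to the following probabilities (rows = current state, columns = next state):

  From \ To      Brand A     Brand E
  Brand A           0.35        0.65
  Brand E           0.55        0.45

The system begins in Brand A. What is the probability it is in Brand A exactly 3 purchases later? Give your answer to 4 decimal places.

0.4540

Propagate the distribution vector 3 purchases from Brand A.
After 0 purchases: (1.0000, 0.0000)
After 1 purchase: (0.3500, 0.6500)
After 2 purchases: (0.4800, 0.5200)
After 3 purchases: (0.4540, 0.5460)
P(in Brand A after 3 purchases) = 0.4540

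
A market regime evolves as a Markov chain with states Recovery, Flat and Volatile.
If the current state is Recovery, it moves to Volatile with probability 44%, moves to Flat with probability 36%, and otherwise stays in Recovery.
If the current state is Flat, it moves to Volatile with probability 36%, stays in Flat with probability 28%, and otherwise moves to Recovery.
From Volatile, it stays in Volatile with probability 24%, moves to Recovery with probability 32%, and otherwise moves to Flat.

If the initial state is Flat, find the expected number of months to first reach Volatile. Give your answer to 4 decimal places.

Let t(s) be the expected number of months to first reach Volatile from state s, with t(Volatile) = 0. Conditioning on the first month:
t(Recovery) = 1 + 0.2·t(Recovery) + 0.36·t(Flat)
t(Flat) = 1 + 0.36·t(Recovery) + 0.28·t(Flat)
Solving: t(Recovery) = 2.4194, t(Flat) = 2.5986.
Expected months from Flat to Volatile: 2.5986.

2.5986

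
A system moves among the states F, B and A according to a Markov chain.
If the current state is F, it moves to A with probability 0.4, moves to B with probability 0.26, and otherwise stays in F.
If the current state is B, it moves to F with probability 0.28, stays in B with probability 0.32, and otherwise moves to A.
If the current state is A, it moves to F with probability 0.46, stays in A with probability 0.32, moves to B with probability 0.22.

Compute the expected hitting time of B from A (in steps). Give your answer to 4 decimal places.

Let t(s) be the expected number of steps to first reach B from state s, with t(B) = 0. Conditioning on the first step:
t(F) = 1 + 0.34·t(F) + 0.4·t(A)
t(A) = 1 + 0.46·t(F) + 0.32·t(A)
Solving: t(F) = 4.0785, t(A) = 4.2296.
Expected steps from A to B: 4.2296.

4.2296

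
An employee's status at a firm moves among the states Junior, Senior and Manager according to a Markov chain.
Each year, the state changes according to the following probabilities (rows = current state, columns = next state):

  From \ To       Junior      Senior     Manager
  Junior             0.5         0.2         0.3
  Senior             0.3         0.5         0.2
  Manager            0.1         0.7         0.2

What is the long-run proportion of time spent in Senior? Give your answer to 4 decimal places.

Let the stationary distribution be π with π = πP and π_1 + π_2 + π_3 = 1.
π_1 = 0.5·π_1 + 0.3·π_2 + 0.1·π_3
π_2 = 0.2·π_1 + 0.5·π_2 + 0.7·π_3
Solving with the normalization constraint gives π = (0.3171, 0.4512, 0.2317).
So the stationary probability of Senior is 0.4512.

0.4512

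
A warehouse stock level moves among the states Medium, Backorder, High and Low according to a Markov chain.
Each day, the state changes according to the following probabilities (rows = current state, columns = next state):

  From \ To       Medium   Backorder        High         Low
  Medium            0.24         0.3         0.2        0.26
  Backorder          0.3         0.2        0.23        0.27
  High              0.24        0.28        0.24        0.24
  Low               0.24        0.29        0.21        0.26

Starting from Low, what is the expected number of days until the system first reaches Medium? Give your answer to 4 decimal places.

3.9087

Let t(s) be the expected number of days to first reach Medium from state s, with t(Medium) = 0. Conditioning on the first day:
t(Backorder) = 1 + 0.2·t(Backorder) + 0.23·t(High) + 0.27·t(Low)
t(High) = 1 + 0.28·t(Backorder) + 0.24·t(High) + 0.24·t(Low)
t(Low) = 1 + 0.29·t(Backorder) + 0.21·t(High) + 0.26·t(Low)
Solving: t(Backorder) = 3.6936, t(High) = 3.9109, t(Low) = 3.9087.
Expected days from Low to Medium: 3.9087.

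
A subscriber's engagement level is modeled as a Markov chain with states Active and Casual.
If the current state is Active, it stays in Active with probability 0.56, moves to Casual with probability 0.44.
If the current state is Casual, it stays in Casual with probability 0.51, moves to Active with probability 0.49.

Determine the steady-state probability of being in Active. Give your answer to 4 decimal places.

0.5269

Let the stationary distribution be π with π = πP and π_1 + π_2 = 1.
π_1 = 0.56·π_1 + 0.49·π_2
Solving with the normalization constraint gives π = (0.5269, 0.4731).
So the stationary probability of Active is 0.5269.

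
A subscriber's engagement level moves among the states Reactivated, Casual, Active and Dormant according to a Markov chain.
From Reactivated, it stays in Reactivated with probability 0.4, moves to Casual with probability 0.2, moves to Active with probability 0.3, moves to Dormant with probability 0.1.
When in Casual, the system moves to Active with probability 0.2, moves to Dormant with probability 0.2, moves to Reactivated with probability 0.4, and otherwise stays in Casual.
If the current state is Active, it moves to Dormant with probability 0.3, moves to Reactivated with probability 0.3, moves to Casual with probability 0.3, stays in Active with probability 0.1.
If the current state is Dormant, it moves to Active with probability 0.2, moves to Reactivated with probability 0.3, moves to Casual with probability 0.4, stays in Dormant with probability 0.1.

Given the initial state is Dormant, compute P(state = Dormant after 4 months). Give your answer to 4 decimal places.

0.1689

Propagate the distribution vector 4 months from Dormant.
After 0 months: (0.0000, 0.0000, 0.0000, 1.0000)
After 1 month: (0.3000, 0.4000, 0.2000, 0.1000)
After 2 months: (0.3700, 0.2400, 0.2100, 0.1800)
After 3 months: (0.3610, 0.2570, 0.2160, 0.1660)
After 4 months: (0.3618, 0.2548, 0.2145, 0.1689)
P(in Dormant after 4 months) = 0.1689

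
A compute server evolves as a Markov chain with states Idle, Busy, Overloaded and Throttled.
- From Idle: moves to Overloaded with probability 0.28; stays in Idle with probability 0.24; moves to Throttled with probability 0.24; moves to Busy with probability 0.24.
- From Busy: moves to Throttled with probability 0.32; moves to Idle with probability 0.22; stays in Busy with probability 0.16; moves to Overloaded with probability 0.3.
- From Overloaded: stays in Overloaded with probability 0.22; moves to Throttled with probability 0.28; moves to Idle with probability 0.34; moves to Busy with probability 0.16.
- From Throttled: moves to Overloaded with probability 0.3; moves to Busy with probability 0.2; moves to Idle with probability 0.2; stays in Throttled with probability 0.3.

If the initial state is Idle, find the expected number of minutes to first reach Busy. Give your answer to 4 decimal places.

4.8125

Let t(s) be the expected number of minutes to first reach Busy from state s, with t(Busy) = 0. Conditioning on the first minute:
t(Idle) = 1 + 0.24·t(Idle) + 0.28·t(Overloaded) + 0.24·t(Throttled)
t(Overloaded) = 1 + 0.34·t(Idle) + 0.22·t(Overloaded) + 0.28·t(Throttled)
t(Throttled) = 1 + 0.2·t(Idle) + 0.3·t(Overloaded) + 0.3·t(Throttled)
Solving: t(Idle) = 4.8125, t(Overloaded) = 5.1837, t(Throttled) = 5.0251.
Expected minutes from Idle to Busy: 4.8125.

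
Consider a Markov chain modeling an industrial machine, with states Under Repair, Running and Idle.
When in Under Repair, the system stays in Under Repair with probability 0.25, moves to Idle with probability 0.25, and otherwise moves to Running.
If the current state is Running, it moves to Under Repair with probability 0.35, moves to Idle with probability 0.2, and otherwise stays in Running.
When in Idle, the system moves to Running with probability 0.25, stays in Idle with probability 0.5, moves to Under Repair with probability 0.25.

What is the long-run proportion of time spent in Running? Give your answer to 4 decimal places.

0.4032

Let the stationary distribution be π with π = πP and π_1 + π_2 + π_3 = 1.
π_1 = 0.25·π_1 + 0.35·π_2 + 0.25·π_3
π_2 = 0.5·π_1 + 0.45·π_2 + 0.25·π_3
Solving with the normalization constraint gives π = (0.2903, 0.4032, 0.3065).
So the stationary probability of Running is 0.4032.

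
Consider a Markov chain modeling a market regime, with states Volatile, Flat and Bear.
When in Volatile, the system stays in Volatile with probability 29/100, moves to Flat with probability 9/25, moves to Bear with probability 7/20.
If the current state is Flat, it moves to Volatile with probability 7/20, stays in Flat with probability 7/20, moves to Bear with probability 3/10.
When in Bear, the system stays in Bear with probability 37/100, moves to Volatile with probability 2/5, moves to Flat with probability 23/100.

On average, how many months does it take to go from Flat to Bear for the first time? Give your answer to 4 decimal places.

3.1595

Let t(s) be the expected number of months to first reach Bear from state s, with t(Bear) = 0. Conditioning on the first month:
t(Volatile) = 1 + 0.29·t(Volatile) + 0.36·t(Flat)
t(Flat) = 1 + 0.35·t(Volatile) + 0.35·t(Flat)
Solving: t(Volatile) = 3.0104, t(Flat) = 3.1595.
Expected months from Flat to Bear: 3.1595.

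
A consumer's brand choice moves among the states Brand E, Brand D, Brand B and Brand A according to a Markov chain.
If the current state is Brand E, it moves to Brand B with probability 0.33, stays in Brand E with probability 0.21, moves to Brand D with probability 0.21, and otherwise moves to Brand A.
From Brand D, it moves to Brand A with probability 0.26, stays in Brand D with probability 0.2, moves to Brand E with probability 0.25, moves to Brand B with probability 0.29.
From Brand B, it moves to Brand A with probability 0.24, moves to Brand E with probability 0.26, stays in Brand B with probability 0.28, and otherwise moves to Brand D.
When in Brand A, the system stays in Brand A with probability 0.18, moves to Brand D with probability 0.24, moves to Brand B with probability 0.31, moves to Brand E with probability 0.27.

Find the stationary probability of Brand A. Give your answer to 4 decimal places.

Let the stationary distribution be π with π = πP and π_1 + π_2 + π_3 + π_4 = 1.
π_1 = 0.21·π_1 + 0.25·π_2 + 0.26·π_3 + 0.27·π_4
π_2 = 0.21·π_1 + 0.2·π_2 + 0.22·π_3 + 0.24·π_4
π_3 = 0.33·π_1 + 0.29·π_2 + 0.28·π_3 + 0.31·π_4
Solving with the normalization constraint gives π = (0.2478, 0.2178, 0.3016, 0.2329).
So the stationary probability of Brand A is 0.2329.

0.2329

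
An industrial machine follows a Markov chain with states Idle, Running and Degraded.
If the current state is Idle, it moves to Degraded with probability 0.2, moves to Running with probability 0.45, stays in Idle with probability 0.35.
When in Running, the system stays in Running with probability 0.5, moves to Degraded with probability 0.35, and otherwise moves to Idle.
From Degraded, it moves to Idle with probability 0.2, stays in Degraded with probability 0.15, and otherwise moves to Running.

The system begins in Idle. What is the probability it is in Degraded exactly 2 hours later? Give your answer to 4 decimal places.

Sum over the intermediate state after 1 hour:
P = P(Idle→Idle)·P(Idle→Degraded) + P(Idle→Running)·P(Running→Degraded) + P(Idle→Degraded)·P(Degraded→Degraded)
  = 0.35×0.2 + 0.45×0.35 + 0.2×0.15
  = 0.0700 + 0.1575 + 0.0300 = 0.2575

0.2575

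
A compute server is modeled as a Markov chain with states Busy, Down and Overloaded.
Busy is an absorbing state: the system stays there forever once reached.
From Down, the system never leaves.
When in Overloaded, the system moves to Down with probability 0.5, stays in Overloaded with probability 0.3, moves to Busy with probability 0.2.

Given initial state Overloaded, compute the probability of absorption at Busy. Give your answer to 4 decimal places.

Let h(s) be the probability of absorption at Busy starting from transient state s. Then h(Busy) = 1 and h(Down) = 0. By first-step analysis:
h(Overloaded) = 0.2·1 + 0.5·0 + 0.3·h(Overloaded)
Solving: h(Overloaded) = 0.2857.
Starting from Overloaded, the probability is 0.2857.

0.2857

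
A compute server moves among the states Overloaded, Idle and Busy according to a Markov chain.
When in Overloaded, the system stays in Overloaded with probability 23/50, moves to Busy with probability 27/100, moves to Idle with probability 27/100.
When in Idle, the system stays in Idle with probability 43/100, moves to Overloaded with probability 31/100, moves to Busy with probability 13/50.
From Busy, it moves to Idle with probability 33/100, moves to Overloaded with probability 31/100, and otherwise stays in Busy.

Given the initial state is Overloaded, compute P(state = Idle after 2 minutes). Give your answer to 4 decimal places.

Sum over the intermediate state after 1 minute:
P = P(Overloaded→Overloaded)·P(Overloaded→Idle) + P(Overloaded→Idle)·P(Idle→Idle) + P(Overloaded→Busy)·P(Busy→Idle)
  = 0.46×0.27 + 0.27×0.43 + 0.27×0.33
  = 0.1242 + 0.1161 + 0.0891 = 0.3294

0.3294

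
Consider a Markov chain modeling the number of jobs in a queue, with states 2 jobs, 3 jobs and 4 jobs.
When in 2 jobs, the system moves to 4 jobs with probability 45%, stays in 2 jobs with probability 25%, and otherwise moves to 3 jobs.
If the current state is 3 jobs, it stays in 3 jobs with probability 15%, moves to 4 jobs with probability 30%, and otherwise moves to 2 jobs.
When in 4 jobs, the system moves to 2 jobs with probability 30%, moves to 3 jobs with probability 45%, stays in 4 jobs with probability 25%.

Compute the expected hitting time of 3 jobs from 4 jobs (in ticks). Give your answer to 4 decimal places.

2.4561

Let t(s) be the expected number of ticks to first reach 3 jobs from state s, with t(3 jobs) = 0. Conditioning on the first tick:
t(2 jobs) = 1 + 0.25·t(2 jobs) + 0.45·t(4 jobs)
t(4 jobs) = 1 + 0.3·t(2 jobs) + 0.25·t(4 jobs)
Solving: t(2 jobs) = 2.8070, t(4 jobs) = 2.4561.
Expected ticks from 4 jobs to 3 jobs: 2.4561.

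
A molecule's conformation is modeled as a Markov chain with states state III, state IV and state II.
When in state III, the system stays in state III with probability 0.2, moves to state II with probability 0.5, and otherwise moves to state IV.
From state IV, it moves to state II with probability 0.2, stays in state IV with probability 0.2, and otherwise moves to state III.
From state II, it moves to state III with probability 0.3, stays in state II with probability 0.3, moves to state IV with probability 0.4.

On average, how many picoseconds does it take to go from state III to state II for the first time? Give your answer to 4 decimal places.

Let t(s) be the expected number of picoseconds to first reach state II from state s, with t(state II) = 0. Conditioning on the first picosecond:
t(state III) = 1 + 0.2·t(state III) + 0.3·t(state IV)
t(state IV) = 1 + 0.6·t(state III) + 0.2·t(state IV)
Solving: t(state III) = 2.3913, t(state IV) = 3.0435.
Expected picoseconds from state III to state II: 2.3913.

2.3913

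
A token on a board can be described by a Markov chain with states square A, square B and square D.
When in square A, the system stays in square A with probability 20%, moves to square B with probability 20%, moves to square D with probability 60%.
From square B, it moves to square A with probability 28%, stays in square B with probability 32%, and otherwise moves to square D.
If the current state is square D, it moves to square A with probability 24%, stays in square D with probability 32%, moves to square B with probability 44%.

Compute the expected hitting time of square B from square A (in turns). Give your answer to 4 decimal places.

3.2000

Let t(s) be the expected number of turns to first reach square B from state s, with t(square B) = 0. Conditioning on the first turn:
t(square A) = 1 + 0.2·t(square A) + 0.6·t(square D)
t(square D) = 1 + 0.24·t(square A) + 0.32·t(square D)
Solving: t(square A) = 3.2000, t(square D) = 2.6000.
Expected turns from square A to square B: 3.2000.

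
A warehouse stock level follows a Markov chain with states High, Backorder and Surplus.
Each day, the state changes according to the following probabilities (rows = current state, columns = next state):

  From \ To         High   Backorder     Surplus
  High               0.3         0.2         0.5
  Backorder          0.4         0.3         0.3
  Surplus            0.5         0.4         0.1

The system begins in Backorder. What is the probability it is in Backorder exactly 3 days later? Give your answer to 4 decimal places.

0.2930

Propagate the distribution vector 3 days from Backorder.
After 0 days: (0.0000, 1.0000, 0.0000)
After 1 day: (0.4000, 0.3000, 0.3000)
After 2 days: (0.3900, 0.2900, 0.3200)
After 3 days: (0.3930, 0.2930, 0.3140)
P(in Backorder after 3 days) = 0.2930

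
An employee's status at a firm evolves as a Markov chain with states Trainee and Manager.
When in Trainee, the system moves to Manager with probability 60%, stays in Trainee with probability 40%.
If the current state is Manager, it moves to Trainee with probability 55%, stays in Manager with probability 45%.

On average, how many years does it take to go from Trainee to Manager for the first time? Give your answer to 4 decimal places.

Let t(s) be the expected number of years to first reach Manager from state s, with t(Manager) = 0. Conditioning on the first year:
t(Trainee) = 1 + 0.4·t(Trainee)
Solving: t(Trainee) = 1.6667.
Expected years from Trainee to Manager: 1.6667.

1.6667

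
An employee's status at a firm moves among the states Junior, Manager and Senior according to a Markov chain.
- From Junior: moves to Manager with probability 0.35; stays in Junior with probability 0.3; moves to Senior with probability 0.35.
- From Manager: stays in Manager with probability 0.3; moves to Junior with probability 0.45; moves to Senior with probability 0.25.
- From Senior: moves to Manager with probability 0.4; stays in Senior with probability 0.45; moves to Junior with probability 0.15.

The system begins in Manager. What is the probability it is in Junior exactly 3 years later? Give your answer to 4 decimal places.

Propagate the distribution vector 3 years from Manager.
After 0 years: (0.0000, 1.0000, 0.0000)
After 1 year: (0.4500, 0.3000, 0.2500)
After 2 years: (0.3075, 0.3475, 0.3450)
After 3 years: (0.3004, 0.3499, 0.3498)
P(in Junior after 3 years) = 0.3004

0.3004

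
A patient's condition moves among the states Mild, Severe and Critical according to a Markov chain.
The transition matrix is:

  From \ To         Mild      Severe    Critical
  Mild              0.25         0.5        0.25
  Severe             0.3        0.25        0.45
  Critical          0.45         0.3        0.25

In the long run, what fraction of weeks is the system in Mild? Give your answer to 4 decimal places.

0.3314

Let the stationary distribution be π with π = πP and π_1 + π_2 + π_3 = 1.
π_1 = 0.25·π_1 + 0.3·π_2 + 0.45·π_3
π_2 = 0.5·π_1 + 0.25·π_2 + 0.3·π_3
Solving with the normalization constraint gives π = (0.3314, 0.3488, 0.3198).
So the stationary probability of Mild is 0.3314.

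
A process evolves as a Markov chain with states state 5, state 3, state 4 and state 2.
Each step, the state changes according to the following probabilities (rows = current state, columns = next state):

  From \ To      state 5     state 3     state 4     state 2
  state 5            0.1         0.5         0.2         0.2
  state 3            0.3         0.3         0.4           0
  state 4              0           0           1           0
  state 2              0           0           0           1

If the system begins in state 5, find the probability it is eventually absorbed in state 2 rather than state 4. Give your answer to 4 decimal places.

0.2917

Let h(s) be the probability of absorption at state 2 starting from transient state s. Then h(state 2) = 1 and h(state 4) = 0. By first-step analysis:
h(state 5) = 0.1·h(state 5) + 0.5·h(state 3) + 0.2·0 + 0.2·1
h(state 3) = 0.3·h(state 5) + 0.3·h(state 3) + 0.4·0
Solving: h(state 5) = 0.2917, h(state 3) = 0.1250.
Starting from state 5, the probability is 0.2917.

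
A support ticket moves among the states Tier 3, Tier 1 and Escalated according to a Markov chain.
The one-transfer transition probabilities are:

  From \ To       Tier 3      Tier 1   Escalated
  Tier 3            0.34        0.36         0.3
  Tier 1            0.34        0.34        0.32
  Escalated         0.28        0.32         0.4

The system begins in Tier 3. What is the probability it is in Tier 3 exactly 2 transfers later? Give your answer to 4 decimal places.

Sum over the intermediate state after 1 transfer:
P = P(Tier 3→Tier 3)·P(Tier 3→Tier 3) + P(Tier 3→Tier 1)·P(Tier 1→Tier 3) + P(Tier 3→Escalated)·P(Escalated→Tier 3)
  = 0.34×0.34 + 0.36×0.34 + 0.3×0.28
  = 0.1156 + 0.1224 + 0.0840 = 0.3220

0.3220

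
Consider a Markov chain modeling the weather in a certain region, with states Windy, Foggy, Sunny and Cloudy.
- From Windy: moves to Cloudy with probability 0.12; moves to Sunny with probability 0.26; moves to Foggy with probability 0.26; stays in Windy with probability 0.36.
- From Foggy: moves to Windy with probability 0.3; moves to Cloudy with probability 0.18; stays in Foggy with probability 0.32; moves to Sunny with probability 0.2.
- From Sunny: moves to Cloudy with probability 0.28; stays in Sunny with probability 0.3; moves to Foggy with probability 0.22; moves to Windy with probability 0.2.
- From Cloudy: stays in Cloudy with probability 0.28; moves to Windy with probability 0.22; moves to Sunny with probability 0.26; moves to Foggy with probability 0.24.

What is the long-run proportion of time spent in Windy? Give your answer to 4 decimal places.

0.2742

Let the stationary distribution be π with π = πP and π_1 + π_2 + π_3 + π_4 = 1.
π_1 = 0.36·π_1 + 0.3·π_2 + 0.2·π_3 + 0.22·π_4
π_2 = 0.26·π_1 + 0.32·π_2 + 0.22·π_3 + 0.24·π_4
π_3 = 0.26·π_1 + 0.2·π_2 + 0.3·π_3 + 0.26·π_4
Solving with the normalization constraint gives π = (0.2742, 0.2613, 0.2545, 0.2100).
So the stationary probability of Windy is 0.2742.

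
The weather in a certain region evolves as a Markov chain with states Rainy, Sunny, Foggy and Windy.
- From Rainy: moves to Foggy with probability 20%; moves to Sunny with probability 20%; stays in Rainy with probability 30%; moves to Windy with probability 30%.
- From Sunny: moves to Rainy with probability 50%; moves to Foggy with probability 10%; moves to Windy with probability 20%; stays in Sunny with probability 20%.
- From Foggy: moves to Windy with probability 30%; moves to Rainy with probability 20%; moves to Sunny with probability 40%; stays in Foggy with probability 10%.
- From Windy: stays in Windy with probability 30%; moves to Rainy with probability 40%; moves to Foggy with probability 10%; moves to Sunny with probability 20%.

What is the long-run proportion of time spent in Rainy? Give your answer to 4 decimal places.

Let the stationary distribution be π with π = πP and π_1 + π_2 + π_3 + π_4 = 1.
π_1 = 0.3·π_1 + 0.5·π_2 + 0.2·π_3 + 0.4·π_4
π_2 = 0.2·π_1 + 0.2·π_2 + 0.4·π_3 + 0.2·π_4
π_3 = 0.2·π_1 + 0.1·π_2 + 0.1·π_3 + 0.1·π_4
Solving with the normalization constraint gives π = (0.3596, 0.2272, 0.1360, 0.2773).
So the stationary probability of Rainy is 0.3596.

0.3596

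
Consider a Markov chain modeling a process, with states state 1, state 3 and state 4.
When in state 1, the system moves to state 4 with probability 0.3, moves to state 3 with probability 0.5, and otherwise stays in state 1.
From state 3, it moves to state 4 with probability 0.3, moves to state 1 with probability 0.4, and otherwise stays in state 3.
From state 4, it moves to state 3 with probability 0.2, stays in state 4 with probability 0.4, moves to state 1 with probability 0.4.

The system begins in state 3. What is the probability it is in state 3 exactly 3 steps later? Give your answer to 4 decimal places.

Propagate the distribution vector 3 steps from state 3.
After 0 steps: (0.0000, 1.0000, 0.0000)
After 1 step: (0.4000, 0.3000, 0.3000)
After 2 steps: (0.3200, 0.3500, 0.3300)
After 3 steps: (0.3360, 0.3310, 0.3330)
P(in state 3 after 3 steps) = 0.3310

0.3310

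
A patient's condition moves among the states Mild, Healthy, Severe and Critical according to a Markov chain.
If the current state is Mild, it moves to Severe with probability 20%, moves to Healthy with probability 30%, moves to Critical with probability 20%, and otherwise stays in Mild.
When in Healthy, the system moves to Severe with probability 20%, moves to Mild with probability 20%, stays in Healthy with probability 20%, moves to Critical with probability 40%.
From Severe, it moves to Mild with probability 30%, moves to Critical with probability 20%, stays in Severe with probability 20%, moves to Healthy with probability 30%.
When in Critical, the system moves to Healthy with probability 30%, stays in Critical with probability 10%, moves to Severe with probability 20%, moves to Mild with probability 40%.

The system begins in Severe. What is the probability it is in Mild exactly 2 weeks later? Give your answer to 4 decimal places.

0.2900

Propagate the distribution vector 2 weeks from Severe.
After 0 weeks: (0.0000, 0.0000, 1.0000, 0.0000)
After 1 week: (0.3000, 0.3000, 0.2000, 0.2000)
After 2 weeks: (0.2900, 0.2700, 0.2000, 0.2400)
P(in Mild after 2 weeks) = 0.2900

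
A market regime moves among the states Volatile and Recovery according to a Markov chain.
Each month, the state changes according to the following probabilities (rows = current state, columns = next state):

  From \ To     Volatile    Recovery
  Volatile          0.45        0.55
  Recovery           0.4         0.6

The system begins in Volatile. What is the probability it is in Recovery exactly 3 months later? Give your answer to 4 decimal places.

0.5789

Propagate the distribution vector 3 months from Volatile.
After 0 months: (1.0000, 0.0000)
After 1 month: (0.4500, 0.5500)
After 2 months: (0.4225, 0.5775)
After 3 months: (0.4211, 0.5789)
P(in Recovery after 3 months) = 0.5789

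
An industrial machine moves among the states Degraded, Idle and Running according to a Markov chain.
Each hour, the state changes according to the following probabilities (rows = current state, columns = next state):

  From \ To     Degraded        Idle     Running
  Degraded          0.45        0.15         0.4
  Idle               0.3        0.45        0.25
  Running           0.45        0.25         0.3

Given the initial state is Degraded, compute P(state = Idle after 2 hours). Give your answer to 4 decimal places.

0.2350

Sum over the intermediate state after 1 hour:
P = P(Degraded→Degraded)·P(Degraded→Idle) + P(Degraded→Idle)·P(Idle→Idle) + P(Degraded→Running)·P(Running→Idle)
  = 0.45×0.15 + 0.15×0.45 + 0.4×0.25
  = 0.0675 + 0.0675 + 0.1000 = 0.2350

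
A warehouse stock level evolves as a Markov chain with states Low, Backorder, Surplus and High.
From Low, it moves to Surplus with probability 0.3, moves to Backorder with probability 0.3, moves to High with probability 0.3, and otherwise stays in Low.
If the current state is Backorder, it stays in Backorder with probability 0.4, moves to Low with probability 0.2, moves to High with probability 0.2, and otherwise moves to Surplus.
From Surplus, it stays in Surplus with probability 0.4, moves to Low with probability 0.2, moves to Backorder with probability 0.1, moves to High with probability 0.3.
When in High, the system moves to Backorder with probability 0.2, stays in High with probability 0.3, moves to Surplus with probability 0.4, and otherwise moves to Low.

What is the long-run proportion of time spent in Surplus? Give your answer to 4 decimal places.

0.3389

Let the stationary distribution be π with π = πP and π_1 + π_2 + π_3 + π_4 = 1.
π_1 = 0.1·π_1 + 0.2·π_2 + 0.2·π_3 + 0.1·π_4
π_2 = 0.3·π_1 + 0.4·π_2 + 0.1·π_3 + 0.2·π_4
π_3 = 0.3·π_1 + 0.2·π_2 + 0.4·π_3 + 0.4·π_4
Solving with the normalization constraint gives π = (0.1566, 0.2272, 0.3389, 0.2773).
So the stationary probability of Surplus is 0.3389.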